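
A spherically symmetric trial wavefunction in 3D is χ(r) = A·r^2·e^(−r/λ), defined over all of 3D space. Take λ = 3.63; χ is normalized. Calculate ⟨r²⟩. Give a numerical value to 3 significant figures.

⟨r^2⟩ ≈ 184

⟨r²⟩ = ∫ r^2 |χ|² 4πr² dr over the full domain.
Recall ∫₀^∞ r^m e^(−r/β) dr = m!·β^(m+1), since the A² factors cancel between numerator and denominator, ⟨r²⟩ = 14·λ^2.
Putting λ = 3.63 gives 184.5.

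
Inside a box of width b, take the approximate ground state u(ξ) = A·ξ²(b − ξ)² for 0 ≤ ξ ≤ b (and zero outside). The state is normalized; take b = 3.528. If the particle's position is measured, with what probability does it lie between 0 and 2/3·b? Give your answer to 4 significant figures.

The probability is P = ∫ |u|² dξ over [0, 2/3·b].
The normalization integral ∫|u|²dξ over the whole domain equals b^9/630·A², and A² cancels in the ratio.
Substituting t = ξ/b, A² and the length scale cancel in the ratio: P = ∫_{0}^{2/3} t^4·(1 - t)^4 dt / ∫_{0}^{1} t^4·(1 - t)^4 dt.
With ∫ t^4·(1 - t)^4 dt = t^5·(70·t^4 - 315·t^3 + 540·t^2 - 420·t + 126)/630 + C, the region integral is ≈ 0.00135739 and the full one is 1/630.
This works out to P = 0.85515.

P ≈ 0.8552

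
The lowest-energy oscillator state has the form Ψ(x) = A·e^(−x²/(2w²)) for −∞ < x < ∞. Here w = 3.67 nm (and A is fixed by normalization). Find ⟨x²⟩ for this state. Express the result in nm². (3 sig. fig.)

By definition ⟨x²⟩ = ∫ x^2 |Ψ(x)|² dx.
The ratio of the moment integral to the normalization integral gives ⟨x²⟩ = w^2/2.
With w = 3.67, ⟨x^2⟩ = 6.734.

⟨x^2⟩ ≈ 6.73 nm^2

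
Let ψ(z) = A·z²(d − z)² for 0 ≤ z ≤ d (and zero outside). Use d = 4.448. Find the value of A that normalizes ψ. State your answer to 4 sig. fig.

A ≈ 0.03040

We need A² ∫|f|² dz = 1, taking the integral from 0 to d.
Expanding the polynomial and integrating term by term, with ψ = A·z²(d − z)², the integral evaluates to A²·[d^9/630].
Setting this equal to 1 gives A² = 1/(d^9/630).
Plugging in d = 4.448 yields A = 0.030404.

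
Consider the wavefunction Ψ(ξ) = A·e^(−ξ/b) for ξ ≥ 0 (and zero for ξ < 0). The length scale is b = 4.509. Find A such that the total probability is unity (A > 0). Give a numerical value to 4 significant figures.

A ≈ 0.6660

Normalization requires ∫|Ψ|² dξ = 1, integrated from 0 to ∞.
With ∫₀^∞ ξ^0 e^(−αξ) dξ = 0!/α^1, the integral (without the A² prefactor) comes out to b/2.
Setting this equal to 1 gives A² = 1/(b/2).
With b = 4.509: A² = 0.44356 and A = 0.66600.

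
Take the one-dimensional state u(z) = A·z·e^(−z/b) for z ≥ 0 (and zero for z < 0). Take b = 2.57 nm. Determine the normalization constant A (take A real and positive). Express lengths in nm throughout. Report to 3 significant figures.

A ≈ 0.485 nm^(-3/2)

The normalization condition is ∫|u|² dz = 1 from 0 to ∞.
The integral (without the A² prefactor) comes out to b^3/4.
Hence A² = 1/[b^3/4].
Substituting b = 2.57 gives A² = 0.2356, so A = 0.4854.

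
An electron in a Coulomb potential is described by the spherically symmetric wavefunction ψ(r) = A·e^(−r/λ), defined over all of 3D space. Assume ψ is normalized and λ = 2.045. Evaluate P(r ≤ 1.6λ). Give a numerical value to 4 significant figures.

With dV = 4πr²dr, the probability is ∫|ψ|² dV over r ≤ 1.6λ.
Normalization gives A² = 1/(π·λ^3).
In terms of u = r/λ (A², 4π and the length scale all cancel between numerator and denominator), P = [∫_{0}^{1.6} u^2·e^(-2·u) du] / [∫_{0}^{∞} u^2·e^(-2·u) du].
Using ∫ u^2·e^(-2·u) du = -(2·u^2 + 2·u + 1)·e^(-2·u)/4, the numerator is 1/4 - 233·e^(-16/5)/100 and the denominator is 1/4.
This evaluates to P = 0.62010.

P ≈ 0.6201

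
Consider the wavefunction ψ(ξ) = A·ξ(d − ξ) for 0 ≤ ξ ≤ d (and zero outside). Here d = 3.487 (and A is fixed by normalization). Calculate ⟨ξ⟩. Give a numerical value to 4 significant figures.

⟨ξ⟩ ≈ 1.744

By definition ⟨ξ⟩ = ∫ ξ |ψ(ξ)|² dξ.
Since the A² factors cancel between numerator and denominator, ⟨ξ⟩ = d/2.
Putting d = 3.487 gives 1.7435.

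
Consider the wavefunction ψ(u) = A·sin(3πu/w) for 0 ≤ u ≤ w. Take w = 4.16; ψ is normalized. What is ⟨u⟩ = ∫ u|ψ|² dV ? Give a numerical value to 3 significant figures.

By definition ⟨u⟩ = ∫ u |ψ(u)|² du.
Since the A² factors cancel between numerator and denominator, ⟨u⟩ = w/2.
Putting w = 4.16 gives 2.080.

⟨u⟩ ≈ 2.08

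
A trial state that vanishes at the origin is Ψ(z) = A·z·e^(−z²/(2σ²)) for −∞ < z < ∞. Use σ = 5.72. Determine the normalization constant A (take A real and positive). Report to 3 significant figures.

A ≈ 0.0776

Normalization requires ∫|Ψ|² dz = 1, integrated from −∞ to ∞.
∫|Ψ|² dz = A²·(√(π)·σ^3/2).
Setting this equal to 1 gives A² = 1/(√(π)·σ^3/2).
Substituting σ = 5.72 gives A² = 0.006029, so A = 0.07765.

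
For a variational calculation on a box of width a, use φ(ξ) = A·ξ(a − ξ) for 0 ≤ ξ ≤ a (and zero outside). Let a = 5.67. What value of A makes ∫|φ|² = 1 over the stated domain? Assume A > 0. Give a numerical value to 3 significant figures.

A ≈ 0.0715

We need A² ∫|f|² dξ = 1, taking the integral from 0 to a.
With φ = A·ξ(a − ξ), the integral evaluates to A²·[a^5/30].
Hence A² = 1/[a^5/30].
With a = 5.67: A² = 0.005119 and A = 0.07155.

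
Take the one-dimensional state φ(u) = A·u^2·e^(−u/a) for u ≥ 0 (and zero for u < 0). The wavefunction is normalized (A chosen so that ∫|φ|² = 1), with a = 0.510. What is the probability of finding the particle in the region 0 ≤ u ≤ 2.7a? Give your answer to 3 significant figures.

P = ∫_{0}^{2.7a} |φ(u)|² du.
Since A² = 1/(3·a^5/4), this is the region integral divided by the full normalization integral.
In terms of t = u/a (A² and the length scale cancel between numerator and denominator), P = [∫_{0}^{2.7} t^4·e^(-2·t) dt] / [∫_{0}^{∞} t^4·e^(-2·t) dt].
Using ∫ t^4·e^(-2·t) dt = -(t^4/2 + t^3 + 3·t^2/2 + 3·t/2 + 3/4)·e^(-2·t), the numerator is ≈ 0.47002 and the denominator is 3/4.
This works out to P = 0.6267.

P ≈ 0.627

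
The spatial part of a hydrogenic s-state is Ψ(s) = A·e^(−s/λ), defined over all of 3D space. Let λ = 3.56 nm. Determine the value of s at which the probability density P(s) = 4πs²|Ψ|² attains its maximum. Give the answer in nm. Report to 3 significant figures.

The maximum of P(s) = 4πs²|Ψ|² occurs where its derivative vanishes.
Solving yields s = λ.
With λ = 3.56, the most probable radial distance is 3.560 nm.

s ≈ 3.56 nm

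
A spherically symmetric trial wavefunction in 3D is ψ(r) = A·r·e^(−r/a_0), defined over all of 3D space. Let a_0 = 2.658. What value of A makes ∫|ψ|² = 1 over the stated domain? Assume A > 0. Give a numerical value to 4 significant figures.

A ≈ 0.02828

We need A² ∫|f|² 4πr² dr = 1, taking the integral from 0 to ∞.
(Spherical symmetry: dV = 4πr² dr.)
Carrying out the integral gives A² · 3·π·a_0^5.
Hence A² = 1/[3·π·a_0^5].
Substituting a_0 = 2.658 gives A² = 0.00079975, so A = 0.028280.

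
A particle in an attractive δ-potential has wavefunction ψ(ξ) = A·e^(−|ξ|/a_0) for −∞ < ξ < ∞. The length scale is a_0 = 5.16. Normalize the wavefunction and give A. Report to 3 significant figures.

The normalization condition is ∫|ψ|² dξ = 1 from −∞ to ∞.
Carrying out the integral gives A² · a_0.
Setting this equal to 1 gives A² = 1/(a_0).
Plugging in a_0 = 5.16 yields A = 0.4402.

A ≈ 0.440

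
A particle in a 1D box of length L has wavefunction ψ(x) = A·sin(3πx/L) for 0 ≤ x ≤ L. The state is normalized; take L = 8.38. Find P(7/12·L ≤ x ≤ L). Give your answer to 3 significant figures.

P ≈ 0.364

|ψ|² is the probability density, so P = ∫_{7/12·L}^{L} |ψ|² dx.
With A² fixed by ∫|ψ|² = 1, i.e. A² = (L/2)^(−1), substitute and integrate.
Let u = x/L; then A² and the length scale cancel, so P = ∫_{7/12}^{1} sin(3·π·u)^2 du ÷ ∫_{0}^{1} sin(3·π·u)^2 du.
An antiderivative of sin(3·π·u)^2 is u/2 - sin(6·π·u)/(12·π); evaluating from 7/12 to 1 gives 5/24 - 1/(12·π), while the full integral is 1/2.
Evaluating gives P = (-2 + 5·π)/(12·π).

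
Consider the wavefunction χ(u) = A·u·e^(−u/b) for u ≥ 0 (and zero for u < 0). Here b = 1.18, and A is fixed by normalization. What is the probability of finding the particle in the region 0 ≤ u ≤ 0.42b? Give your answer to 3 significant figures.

P ≈ 0.0533

The probability is P = ∫ |χ|² du over [0, 0.42b].
With A² fixed by ∫|χ|² = 1, i.e. A² = (b^3/4)^(−1), substitute and integrate.
Substituting t = u/b, A² and the length scale cancel in the ratio: P = ∫_{0}^{0.42} t^2·e^(-2·t) dt / ∫_{0}^{∞} t^2·e^(-2·t) dt.
With ∫ t^2·e^(-2·t) dt = -(2·t^2 + 2·t + 1)·e^(-2·t)/4 + C, the region integral is 1/4 - 2741·e^(-21/25)/5000 and the full one is 1/4.
Taking the ratio, P = 0.05335.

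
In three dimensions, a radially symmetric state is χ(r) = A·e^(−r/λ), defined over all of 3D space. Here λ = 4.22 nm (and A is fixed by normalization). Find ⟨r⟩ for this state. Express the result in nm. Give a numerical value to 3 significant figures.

By definition ⟨r⟩ = ∫ r |χ(r)|² 4πr² dr.
Using ∫₀^∞ rⁿ e^(−αr) dr = n!/αⁿ⁺¹, evaluating both integrals, ⟨r⟩ = 3·λ/2.
With λ = 4.22, ⟨r⟩ = 6.330.

⟨r⟩ ≈ 6.33 nm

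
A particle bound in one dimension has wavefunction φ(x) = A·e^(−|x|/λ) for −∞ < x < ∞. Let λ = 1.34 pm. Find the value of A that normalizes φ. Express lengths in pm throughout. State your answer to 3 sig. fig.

We need A² ∫|f|² dx = 1, taking the integral from −∞ to ∞.
With ∫₀^∞ x^0 e^(−αx) dx = 0!/α^1, carrying out the integral gives A² · λ.
Setting this equal to 1 gives A² = 1/(λ).
Substituting λ = 1.34 gives A² = 0.7463, so A = 0.8639.

A ≈ 0.864 pm^(-1/2)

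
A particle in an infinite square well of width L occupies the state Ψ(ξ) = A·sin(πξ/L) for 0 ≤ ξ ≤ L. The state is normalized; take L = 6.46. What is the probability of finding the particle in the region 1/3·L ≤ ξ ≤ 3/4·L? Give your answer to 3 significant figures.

|Ψ|² is the probability density, so P = ∫_{1/3·L}^{3/4·L} |Ψ|² dξ.
With A² fixed by ∫|Ψ|² = 1, i.e. A² = (L/2)^(−1), substitute and integrate.
In terms of u = ξ/L (A² and the length scale cancel between numerator and denominator), P = [∫_{1/3}^{3/4} sin(π·u)^2 du] / [∫_{0}^{1} sin(π·u)^2 du].
Using ∫ sin(π·u)^2 du = u/2 - sin(2·π·u)/(4·π), the numerator is √(3)/(8·π) + 1/(4·π) + 5/24 and the denominator is 1/2.
This works out to P = (3·√(3) + 6 + 5·π)/(12·π).

P ≈ 0.714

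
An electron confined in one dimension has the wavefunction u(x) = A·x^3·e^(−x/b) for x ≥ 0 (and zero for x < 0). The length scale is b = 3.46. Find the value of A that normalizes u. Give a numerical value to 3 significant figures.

The normalization condition is ∫|u|² dx = 1 from 0 to ∞.
Carrying out the integral gives A² · 45·b^7/8.
Plugging in b = 3.46 yields A = 0.005472.

A ≈ 0.00547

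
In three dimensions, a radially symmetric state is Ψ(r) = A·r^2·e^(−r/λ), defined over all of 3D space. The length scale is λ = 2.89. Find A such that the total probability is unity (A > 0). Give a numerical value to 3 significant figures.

A ≈ 0.00290

Require ∫ |Ψ|² 4πr² dr = 1 over the whole domain.
In 3D with spherical symmetry the volume element is 4πr² dr.
The integral (without the A² prefactor) comes out to 45·π·λ^7/2.
Setting this equal to 1 gives A² = 1/(45·π·λ^7/2).
Plugging in λ = 2.89 yields A = 0.002899.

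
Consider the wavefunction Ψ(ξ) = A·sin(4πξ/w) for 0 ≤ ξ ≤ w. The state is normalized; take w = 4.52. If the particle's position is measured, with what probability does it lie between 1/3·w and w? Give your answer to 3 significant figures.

P ≈ 0.701

The probability is P = ∫ |Ψ|² dξ over [1/3·w, w].
Since A² = 1/(w/2), this is the region integral divided by the full normalization integral.
Let u = ξ/w; then A² and the length scale cancel, so P = ∫_{1/3}^{1} sin(4·π·u)^2 du ÷ ∫_{0}^{1} sin(4·π·u)^2 du.
With ∫ sin(4·π·u)^2 du = u/2 - sin(4·π·u)·cos(4·π·u)/(8·π) + C, the region integral is √(3)/(32·π) + 1/3 and the full one is 1/2.
The result is P = √(3)/(16·π) + 2/3.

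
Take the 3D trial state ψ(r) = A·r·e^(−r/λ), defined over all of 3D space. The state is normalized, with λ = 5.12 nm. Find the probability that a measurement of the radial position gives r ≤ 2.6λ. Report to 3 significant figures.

P ≈ 0.594

Integrate the radial probability density 4πr²|ψ|² over r ≤ 2.6λ.
The full normalization integral is A²·[3·π·λ^5] = 1, fixing A².
In terms of u = r/λ (A², 4π and the length scale all cancel between numerator and denominator), P = [∫_{0}^{2.6} u^4·e^(-2·u) du] / [∫_{0}^{∞} u^4·e^(-2·u) du].
An antiderivative of u^4·e^(-2·u) is -(u^4/2 + u^3 + 3·u^2/2 + 3·u/2 + 3/4)·e^(-2·u); evaluating from 0 to 2.6 gives ≈ 0.44540, while the full integral is 3/4.
This evaluates to P = 0.5939.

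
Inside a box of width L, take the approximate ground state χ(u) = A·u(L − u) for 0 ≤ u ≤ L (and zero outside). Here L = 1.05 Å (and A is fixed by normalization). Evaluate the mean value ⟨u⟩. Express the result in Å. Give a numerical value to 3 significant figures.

⟨u⟩ = ∫ u |χ|² du over the full domain.
Expanding the polynomial and integrating term by term, the ratio of the moment integral to the normalization integral gives ⟨u⟩ = L/2.
Putting L = 1.05 gives 0.5250.

⟨u⟩ ≈ 0.525 Å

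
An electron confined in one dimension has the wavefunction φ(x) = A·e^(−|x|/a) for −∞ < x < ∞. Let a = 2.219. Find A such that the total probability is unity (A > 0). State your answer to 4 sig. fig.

Normalization requires ∫|φ|² dx = 1, integrated from −∞ to ∞.
With φ = A·e^(−|x|/a), the integral evaluates to A²·[a].
Hence A² = 1/[a].
With a = 2.219: A² = 0.45065 and A = 0.67131.

A ≈ 0.6713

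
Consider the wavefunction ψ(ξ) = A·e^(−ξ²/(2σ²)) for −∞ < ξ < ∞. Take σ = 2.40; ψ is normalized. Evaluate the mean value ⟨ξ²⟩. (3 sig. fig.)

⟨ξ^2⟩ ≈ 2.88

By definition ⟨ξ²⟩ = ∫ ξ^2 |ψ(ξ)|² dξ.
Evaluating both integrals, ⟨ξ²⟩ = σ^2/2.
Putting σ = 2.40 gives 2.880.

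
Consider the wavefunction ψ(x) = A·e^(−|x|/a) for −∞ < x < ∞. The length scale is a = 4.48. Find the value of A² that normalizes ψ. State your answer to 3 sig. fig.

A^2 ≈ 0.223

The normalization condition is ∫|ψ|² dx = 1 from −∞ to ∞.
Using ∫₀^∞ xⁿ e^(−αx) dx = n!/αⁿ⁺¹, ∫|ψ|² dx = A²·(a).
Plugging in a = 4.48 yields A = 0.4725.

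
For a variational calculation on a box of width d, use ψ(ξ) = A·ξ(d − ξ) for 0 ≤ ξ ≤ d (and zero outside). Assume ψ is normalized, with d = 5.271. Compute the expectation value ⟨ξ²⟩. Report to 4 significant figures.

⟨ξ^2⟩ ≈ 7.938

⟨ξ²⟩ = ∫ ξ^2 |ψ|² dξ over the full domain.
Since the A² factors cancel between numerator and denominator, ⟨ξ²⟩ = 2·d^2/7.
Putting d = 5.271 gives 7.9381.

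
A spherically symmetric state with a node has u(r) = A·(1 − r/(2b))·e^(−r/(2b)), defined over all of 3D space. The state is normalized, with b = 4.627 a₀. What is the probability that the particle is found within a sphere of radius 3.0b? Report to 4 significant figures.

With dV = 4πr²dr, the probability is ∫|u|² dV over r ≤ 3.0b.
A² is fixed by ∫₀^∞ 4πr²|u|² dr = 1, i.e. A² = (8·π·b^3)^(−1).
Substituting t = r/b, A², 4π and the length scale all cancel in the ratio: P = ∫_{0}^{3.0} t^2·(1 - t/2)^2·e^(-t) dt / ∫_{0}^{∞} t^2·(1 - t/2)^2·e^(-t) dt.
With ∫ t^2·(1 - t/2)^2·e^(-t) dt = -(t^4/4 + t^2 + 2·t + 2)·e^(-t) + C, the region integral is 2 - 149·e^(-3)/4 and the full one is 2.
This evaluates to P = 0.072716.

P ≈ 0.07272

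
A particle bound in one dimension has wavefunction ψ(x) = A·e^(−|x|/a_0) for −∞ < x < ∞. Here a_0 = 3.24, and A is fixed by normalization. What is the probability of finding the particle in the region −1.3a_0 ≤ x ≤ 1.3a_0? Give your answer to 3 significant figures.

P ≈ 0.926

The probability is P = ∫ |ψ|² dx over [−1.3a_0, 1.3a_0].
With A² fixed by ∫|ψ|² = 1, i.e. A² = (a_0)^(−1), substitute and integrate.
By symmetry take twice the x ≥ 0 contribution in numerator and denominator; the 2's cancel. In terms of u = x/a_0 (A² and the length scale cancel between numerator and denominator), P = [∫_{0}^{1.3} e^(-2·u) du] / [∫_{0}^{∞} e^(-2·u) du].
With ∫ e^(-2·u) du = -e^(-2·u)/2 + C, the region integral is 1/2 - e^(-13/5)/2 and the full one is 1/2.
Evaluating gives P = 0.9257.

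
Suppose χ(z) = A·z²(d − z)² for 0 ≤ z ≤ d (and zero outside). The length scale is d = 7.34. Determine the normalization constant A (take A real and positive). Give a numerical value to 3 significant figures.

A ≈ 0.00319

We need A² ∫|f|² dz = 1, taking the integral from 0 to d.
Expanding the polynomial and integrating term by term, with χ = A·z²(d − z)², the integral evaluates to A²·[d^9/630].
Setting this equal to 1 gives A² = 1/(d^9/630).
Substituting d = 7.34 gives A² = 0.00001019, so A = 0.003192.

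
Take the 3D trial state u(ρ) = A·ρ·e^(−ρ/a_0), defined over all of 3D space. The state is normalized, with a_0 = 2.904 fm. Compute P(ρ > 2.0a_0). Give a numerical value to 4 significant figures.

Integrate the radial probability density 4πρ²|u|² over ρ > 2.0a_0.
Normalization gives A² = 1/(3·π·a_0^5).
Let t = ρ/a_0; then A², 4π and the length scale all cancel, so P = ∫_{2.0}^{∞} t^4·e^(-2·t) dt ÷ ∫_{0}^{∞} t^4·e^(-2·t) dt.
Using ∫ t^4·e^(-2·t) dt = -(t^4/2 + t^3 + 3·t^2/2 + 3·t/2 + 3/4)·e^(-2·t), the numerator is 103·e^(-4)/4 and the denominator is 3/4.
The region integral divided by the full integral gives P = 0.62884.

P ≈ 0.6288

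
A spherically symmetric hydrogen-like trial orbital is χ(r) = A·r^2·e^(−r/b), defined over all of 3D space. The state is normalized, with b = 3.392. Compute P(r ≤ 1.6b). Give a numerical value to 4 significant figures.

P ≈ 0.04462

P = ∫ |χ|² 4πr² dr over r ≤ 1.6b.
Normalization gives A² = 1/(45·π·b^7/2).
In terms of u = r/b (A², 4π and the length scale all cancel between numerator and denominator), P = [∫_{0}^{1.6} u^6·e^(-2·u) du] / [∫_{0}^{∞} u^6·e^(-2·u) du].
With ∫ u^6·e^(-2·u) du = -(4·u^6 + 12·u^5 + 30·u^4 + 60·u^3 + 90·u^2 + 90·u + 45)·e^(-2·u)/8 + C, the region integral is ≈ 0.250982 and the full one is 45/8.
The region integral divided by the full integral gives P = 0.044619.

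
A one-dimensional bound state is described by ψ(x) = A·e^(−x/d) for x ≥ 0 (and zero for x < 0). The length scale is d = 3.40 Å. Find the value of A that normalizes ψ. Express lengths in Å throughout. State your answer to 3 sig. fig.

A ≈ 0.767 Å^(-1/2)

Require ∫ |ψ|² dx = 1 over the whole domain.
Recall ∫₀^∞ x^m e^(−x/β) dx = m!·β^(m+1), the integral (without the A² prefactor) comes out to d/2.
Substituting d = 3.40 gives A² = 0.5882, so A = 0.7670.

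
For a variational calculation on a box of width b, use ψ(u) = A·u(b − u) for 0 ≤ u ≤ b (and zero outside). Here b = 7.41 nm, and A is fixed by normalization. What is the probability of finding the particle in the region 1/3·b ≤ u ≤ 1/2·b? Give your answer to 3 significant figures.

P = ∫_{1/3·b}^{1/2·b} |ψ(u)|² du.
Since A² = 1/(b^5/30), this is the region integral divided by the full normalization integral.
In terms of t = u/b (A² and the length scale cancel between numerator and denominator), P = [∫_{1/3}^{1/2} t^2·(1 - t)^2 dt] / [∫_{0}^{1} t^2·(1 - t)^2 dt].
An antiderivative of t^2·(1 - t)^2 is t^3·(6·t^2 - 15·t + 10)/30; evaluating from 1/3 to 1/2 gives 47/4860, while the full integral is 1/30.
Taking the ratio, P = 47/162.

P ≈ 0.290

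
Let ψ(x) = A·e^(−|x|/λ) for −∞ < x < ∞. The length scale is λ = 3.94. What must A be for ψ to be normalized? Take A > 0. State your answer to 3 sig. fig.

Require ∫ |ψ|² dx = 1 over the whole domain.
With ∫₀^∞ x^0 e^(−αx) dx = 0!/α^1, carrying out the integral gives A² · λ.
So A² = (λ)^(−1).
Substituting λ = 3.94 gives A² = 0.2538, so A = 0.5038.

A ≈ 0.504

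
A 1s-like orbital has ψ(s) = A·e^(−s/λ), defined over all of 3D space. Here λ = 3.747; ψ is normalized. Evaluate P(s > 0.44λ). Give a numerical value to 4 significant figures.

With dV = 4πs²ds, the probability is ∫|ψ|² dV over s > 0.44λ.
A² is fixed by ∫₀^∞ 4πs²|ψ|² ds = 1, i.e. A² = (π·λ^3)^(−1).
Let u = s/λ; then A², 4π and the length scale all cancel, so P = ∫_{0.44}^{∞} u^2·e^(-2·u) du ÷ ∫_{0}^{∞} u^2·e^(-2·u) du.
An antiderivative of u^2·e^(-2·u) is -(2·u^2 + 2·u + 1)·e^(-2·u)/4; evaluating from 0.44 to ∞ gives 1417·e^(-22/25)/2500, while the full integral is 1/4.
This evaluates to P = 0.94040.

P ≈ 0.9404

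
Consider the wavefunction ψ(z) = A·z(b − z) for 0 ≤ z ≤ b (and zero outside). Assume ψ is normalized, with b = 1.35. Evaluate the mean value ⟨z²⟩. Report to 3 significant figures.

By definition ⟨z²⟩ = ∫ z^2 |ψ(z)|² dz.
Expanding the polynomial and integrating term by term, evaluating both integrals, ⟨z²⟩ = 2·b^2/7.
Putting b = 1.35 gives 0.5207.

⟨z^2⟩ ≈ 0.521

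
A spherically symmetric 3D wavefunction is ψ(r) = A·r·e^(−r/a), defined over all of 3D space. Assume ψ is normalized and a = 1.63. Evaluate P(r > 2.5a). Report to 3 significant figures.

P ≈ 0.440

With dV = 4πr²dr, the probability is ∫|ψ|² dV over r > 2.5a.
The full normalization integral is A²·[3·π·a^5] = 1, fixing A².
In terms of u = r/a (A², 4π and the length scale all cancel between numerator and denominator), P = [∫_{2.5}^{∞} u^4·e^(-2·u) du] / [∫_{0}^{∞} u^4·e^(-2·u) du].
With ∫ u^4·e^(-2·u) du = -(u^4/2 + u^3 + 3·u^2/2 + 3·u/2 + 3/4)·e^(-2·u) + C, the region integral is 1569·e^(-5)/32 and the full one is 3/4.
This evaluates to P = 0.4405.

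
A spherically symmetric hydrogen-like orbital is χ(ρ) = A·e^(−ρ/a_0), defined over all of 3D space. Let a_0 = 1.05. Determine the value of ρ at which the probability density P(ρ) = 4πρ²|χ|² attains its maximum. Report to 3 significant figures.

ρ ≈ 1.05

Differentiate P(ρ) = 4πρ²|χ|² with respect to ρ and set to zero.
Solving yields ρ = a_0.
With a_0 = 1.05, the most probable radial distance is 1.050.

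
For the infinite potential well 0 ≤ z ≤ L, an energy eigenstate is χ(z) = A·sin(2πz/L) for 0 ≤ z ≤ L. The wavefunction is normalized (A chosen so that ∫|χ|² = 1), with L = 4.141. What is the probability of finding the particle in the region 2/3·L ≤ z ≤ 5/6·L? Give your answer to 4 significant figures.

|χ|² is the probability density, so P = ∫_{2/3·L}^{5/6·L} |χ|² dz.
With A² fixed by ∫|χ|² = 1, i.e. A² = (L/2)^(−1), substitute and integrate.
In terms of u = z/L (A² and the length scale cancel between numerator and denominator), P = [∫_{2/3}^{5/6} sin(2·π·u)^2 du] / [∫_{0}^{1} sin(2·π·u)^2 du].
With ∫ sin(2·π·u)^2 du = u/2 - sin(4·π·u)/(8·π) + C, the region integral is √(3)/(8·π) + 1/12 and the full one is 1/2.
This works out to P = (√(3)/4 + π/6)/π.

P ≈ 0.3045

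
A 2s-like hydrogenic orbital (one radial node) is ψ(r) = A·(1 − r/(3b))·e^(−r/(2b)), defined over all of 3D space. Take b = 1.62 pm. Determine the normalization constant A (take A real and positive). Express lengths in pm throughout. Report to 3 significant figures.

The normalization condition is ∫|ψ|² 4πr² dr = 1 from 0 to ∞.
The angular integral contributes 4π, leaving ∫₀^∞ r²|ψ|² dr.
With ∫₀^∞ r^4 e^(−αr) dr = 4!/α^5, carrying out the integral gives A² · 8·π·b^3/3.
Plugging in b = 1.62 yields A = 0.1676.

A ≈ 0.168 pm^(-3/2)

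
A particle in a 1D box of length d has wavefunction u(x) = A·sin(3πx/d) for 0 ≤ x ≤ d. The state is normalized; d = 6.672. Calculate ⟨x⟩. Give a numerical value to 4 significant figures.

⟨x⟩ ≈ 3.336

By definition ⟨x⟩ = ∫ x |u(x)|² dx.
With ∫₀^d sin²(nπx/d) dx = d/2, since the A² factors cancel between numerator and denominator, ⟨x⟩ = d/2.
Putting d = 6.672 gives 3.3360.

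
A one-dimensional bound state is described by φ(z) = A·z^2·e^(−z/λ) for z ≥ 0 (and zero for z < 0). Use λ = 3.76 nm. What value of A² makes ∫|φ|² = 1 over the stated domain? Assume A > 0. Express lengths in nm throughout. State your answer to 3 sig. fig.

Require ∫ |φ|² dz = 1 over the whole domain.
With φ = A·z^2·e^(−z/λ), the integral evaluates to A²·[3·λ^5/4].
So A² = (3·λ^5/4)^(−1).
Substituting λ = 3.76 gives A² = 0.001774, so A = 0.04212.

A^2 ≈ 0.00177 nm^(-5)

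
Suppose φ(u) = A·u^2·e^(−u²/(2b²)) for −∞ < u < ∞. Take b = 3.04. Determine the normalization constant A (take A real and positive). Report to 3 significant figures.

We need A² ∫|f|² du = 1, taking the integral from −∞ to ∞.
Using the Gaussian integral ∫_{−∞}^{∞} e^(−αu²) du = √(π/α), the integral (without the A² prefactor) comes out to 3·√(π)·b^5/4.
Plugging in b = 3.04 yields A = 0.05383.

A ≈ 0.0538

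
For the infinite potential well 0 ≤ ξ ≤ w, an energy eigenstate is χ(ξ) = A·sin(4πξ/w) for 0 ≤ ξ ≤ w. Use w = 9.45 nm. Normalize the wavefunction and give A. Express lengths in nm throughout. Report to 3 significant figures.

The normalization condition is ∫|χ|² dξ = 1 from 0 to w.
Using sin²θ = (1 − cos 2θ)/2, ∫|χ|² dξ = A²·(w/2).
Hence A² = 1/[w/2].
With w = 9.45: A² = 0.2116 and A = 0.4600.

A ≈ 0.460 nm^(-1/2)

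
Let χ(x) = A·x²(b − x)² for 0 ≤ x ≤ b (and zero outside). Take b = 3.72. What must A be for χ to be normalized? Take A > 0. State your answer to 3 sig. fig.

A ≈ 0.0680

Normalization requires ∫|χ|² dx = 1, integrated from 0 to b.
Expanding the polynomial and integrating term by term, with χ = A·x²(b − x)², the integral evaluates to A²·[b^9/630].
Substituting b = 3.72 gives A² = 0.004618, so A = 0.06796.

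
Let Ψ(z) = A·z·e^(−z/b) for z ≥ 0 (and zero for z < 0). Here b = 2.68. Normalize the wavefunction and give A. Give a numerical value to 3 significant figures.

A ≈ 0.456

We need A² ∫|f|² dz = 1, taking the integral from 0 to ∞.
Recall ∫₀^∞ z^m e^(−z/β) dz = m!·β^(m+1), carrying out the integral gives A² · b^3/4.
So A² = (b^3/4)^(−1).
Substituting b = 2.68 gives A² = 0.2078, so A = 0.4559.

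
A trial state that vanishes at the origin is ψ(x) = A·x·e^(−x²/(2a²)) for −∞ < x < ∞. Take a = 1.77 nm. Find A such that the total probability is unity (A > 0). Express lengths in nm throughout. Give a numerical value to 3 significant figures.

The normalization condition is ∫|ψ|² dx = 1 from −∞ to ∞.
The integral (without the A² prefactor) comes out to √(π)·a^3/2.
Setting this equal to 1 gives A² = 1/(√(π)·a^3/2).
Plugging in a = 1.77 yields A = 0.4511.

A ≈ 0.451 nm^(-3/2)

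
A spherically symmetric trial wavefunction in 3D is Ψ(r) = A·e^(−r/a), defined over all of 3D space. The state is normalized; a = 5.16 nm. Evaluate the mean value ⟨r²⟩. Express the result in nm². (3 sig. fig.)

⟨r^2⟩ ≈ 79.9 nm^2

By definition ⟨r²⟩ = ∫ r^2 |Ψ(r)|² 4πr² dr.
Using ∫₀^∞ rⁿ e^(−αr) dr = n!/αⁿ⁺¹, the ratio of the moment integral to the normalization integral gives ⟨r²⟩ = 3·a^2.
Putting a = 5.16 gives 79.88.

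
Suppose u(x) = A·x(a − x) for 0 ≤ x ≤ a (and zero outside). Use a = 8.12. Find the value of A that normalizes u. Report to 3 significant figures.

A ≈ 0.0292

The normalization condition is ∫|u|² dx = 1 from 0 to a.
Expanding the polynomial and integrating term by term, ∫|u|² dx = A²·(a^5/30).
Hence A² = 1/[a^5/30].
Substituting a = 8.12 gives A² = 0.0008498, so A = 0.02915.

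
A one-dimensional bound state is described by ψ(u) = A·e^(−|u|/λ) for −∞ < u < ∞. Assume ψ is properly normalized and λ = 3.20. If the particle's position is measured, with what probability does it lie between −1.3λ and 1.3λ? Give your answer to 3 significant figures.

P = ∫_{−1.3λ}^{1.3λ} |ψ(u)|² du.
With A² fixed by ∫|ψ|² = 1, i.e. A² = (λ)^(−1), substitute and integrate.
Both integrals are even about u = 0, so only the u ≥ 0 halves are needed (the factors of 2 cancel). In terms of t = u/λ (A² and the length scale cancel between numerator and denominator), P = [∫_{0}^{1.3} e^(-2·t) dt] / [∫_{0}^{∞} e^(-2·t) dt].
An antiderivative of e^(-2·t) is -e^(-2·t)/2; evaluating from 0 to 1.3 gives 1/2 - e^(-13/5)/2, while the full integral is 1/2.
Taking the ratio, P = 0.9257.

P ≈ 0.926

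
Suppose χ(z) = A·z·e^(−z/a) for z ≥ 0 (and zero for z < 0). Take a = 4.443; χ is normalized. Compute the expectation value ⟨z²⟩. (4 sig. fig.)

⟨z^2⟩ ≈ 59.22

By definition ⟨z²⟩ = ∫ z^2 |χ(z)|² dz.
With ∫₀^∞ z^4 e^(−αz) dz = 4!/α^5, since the A² factors cancel between numerator and denominator, ⟨z²⟩ = 3·a^2.
With a = 4.443, ⟨z^2⟩ = 59.221.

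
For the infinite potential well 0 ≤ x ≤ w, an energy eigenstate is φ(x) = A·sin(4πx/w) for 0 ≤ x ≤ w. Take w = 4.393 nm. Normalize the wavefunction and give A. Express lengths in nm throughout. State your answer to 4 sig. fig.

The normalization condition is ∫|φ|² dx = 1 from 0 to w.
With ∫₀^w sin²(nπx/w) dx = w/2, the integral (without the A² prefactor) comes out to w/2.
Hence A² = 1/[w/2].
Plugging in w = 4.393 yields A = 0.67474.

A ≈ 0.6747 nm^(-1/2)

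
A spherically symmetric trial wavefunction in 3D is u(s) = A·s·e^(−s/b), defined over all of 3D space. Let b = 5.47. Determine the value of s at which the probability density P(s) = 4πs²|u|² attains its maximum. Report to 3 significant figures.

s ≈ 10.9

Differentiate P(s) = 4πs²|u|² with respect to s and set to zero.
This gives s = 2·b.
With b = 5.47, the most probable radial distance is 10.94.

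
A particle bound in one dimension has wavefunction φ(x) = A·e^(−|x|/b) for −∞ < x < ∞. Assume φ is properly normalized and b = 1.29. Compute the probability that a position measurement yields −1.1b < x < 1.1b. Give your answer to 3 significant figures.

P ≈ 0.889

|φ|² is the probability density, so P = ∫_{−1.1b}^{1.1b} |φ|² dx.
Since A² = 1/(b), this is the region integral divided by the full normalization integral.
By symmetry take twice the x ≥ 0 contribution in numerator and denominator; the 2's cancel. Substituting u = x/b, A² and the length scale cancel in the ratio: P = ∫_{0}^{1.1} e^(-2·u) du / ∫_{0}^{∞} e^(-2·u) du.
Using ∫ e^(-2·u) du = -e^(-2·u)/2, the numerator is 1/2 - e^(-11/5)/2 and the denominator is 1/2.
The result is P = 0.8892.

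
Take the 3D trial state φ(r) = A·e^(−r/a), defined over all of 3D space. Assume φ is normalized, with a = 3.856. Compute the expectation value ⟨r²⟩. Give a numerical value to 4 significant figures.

⟨r^2⟩ ≈ 44.61

The expectation value is the |φ|²-weighted average of r^2: ∫ r^2|φ|² 4πr² dr.
Recall ∫₀^∞ r^m e^(−r/β) dr = m!·β^(m+1), evaluating both integrals, ⟨r²⟩ = 3·a^2.
Putting a = 3.856 gives 44.606.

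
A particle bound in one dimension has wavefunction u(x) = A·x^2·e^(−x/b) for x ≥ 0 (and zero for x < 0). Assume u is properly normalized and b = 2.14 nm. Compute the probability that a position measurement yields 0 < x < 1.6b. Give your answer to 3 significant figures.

P ≈ 0.219

The probability is P = ∫ |u|² dx over [0, 1.6b].
Since A² = 1/(3·b^5/4), this is the region integral divided by the full normalization integral.
Let t = x/b; then A² and the length scale cancel, so P = ∫_{0}^{1.6} t^4·e^(-2·t) dt ÷ ∫_{0}^{∞} t^4·e^(-2·t) dt.
An antiderivative of t^4·e^(-2·t) is -(t^4/2 + t^3 + 3·t^2/2 + 3·t/2 + 3/4)·e^(-2·t); evaluating from 0 to 1.6 gives ≈ 0.16454, while the full integral is 3/4.
The result is P = 0.2194.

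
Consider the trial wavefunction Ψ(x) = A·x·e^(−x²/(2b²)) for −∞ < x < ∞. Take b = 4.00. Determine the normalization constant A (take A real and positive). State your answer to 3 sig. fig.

Require ∫ |Ψ|² dx = 1 over the whole domain.
∫|Ψ|² dx = A²·(√(π)·b^3/2).
Hence A² = 1/[√(π)·b^3/2].
Substituting b = 4.00 gives A² = 0.01763, so A = 0.1328.

A ≈ 0.133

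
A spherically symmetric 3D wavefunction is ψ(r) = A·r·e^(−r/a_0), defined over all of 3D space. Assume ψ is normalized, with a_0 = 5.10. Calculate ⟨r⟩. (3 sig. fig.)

The expectation value is the |ψ|²-weighted average of r: ∫ r|ψ|² 4πr² dr.
Since the A² factors cancel between numerator and denominator, ⟨r⟩ = 5·a_0/2.
Putting a_0 = 5.10 gives 12.75.

⟨r⟩ ≈ 12.8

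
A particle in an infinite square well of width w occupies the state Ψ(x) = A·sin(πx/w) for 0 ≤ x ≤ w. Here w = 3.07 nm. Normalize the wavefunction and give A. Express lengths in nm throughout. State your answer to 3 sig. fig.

A ≈ 0.807 nm^(-1/2)

The normalization condition is ∫|Ψ|² dx = 1 from 0 to w.
∫|Ψ|² dx = A²·(w/2).
Hence A² = 1/[w/2].
With w = 3.07: A² = 0.6515 and A = 0.8071.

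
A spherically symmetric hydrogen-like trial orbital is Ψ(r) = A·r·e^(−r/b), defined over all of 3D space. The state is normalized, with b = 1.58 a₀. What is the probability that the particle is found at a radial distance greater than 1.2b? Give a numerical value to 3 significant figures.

P ≈ 0.904

P = ∫ |Ψ|² 4πr² dr over r > 1.2b.
Normalization gives A² = 1/(3·π·b^5).
Let u = r/b; then A², 4π and the length scale all cancel, so P = ∫_{1.2}^{∞} u^4·e^(-2·u) du ÷ ∫_{0}^{∞} u^4·e^(-2·u) du.
An antiderivative of u^4·e^(-2·u) is -(u^4/2 + u^3 + 3·u^2/2 + 3·u/2 + 3/4)·e^(-2·u); evaluating from 1.2 to ∞ gives ≈ 0.67810, while the full integral is 3/4.
Taking the ratio yields P = 0.9041.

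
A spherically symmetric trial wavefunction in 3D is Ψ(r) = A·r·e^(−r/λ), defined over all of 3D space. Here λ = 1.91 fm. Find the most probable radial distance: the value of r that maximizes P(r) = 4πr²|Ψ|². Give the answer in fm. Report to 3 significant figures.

The maximum of P(r) = 4πr²|Ψ|² occurs where its derivative vanishes.
This gives r = 2·λ.
With λ = 1.91, the most probable radial distance is 3.820 fm.

r ≈ 3.82 fm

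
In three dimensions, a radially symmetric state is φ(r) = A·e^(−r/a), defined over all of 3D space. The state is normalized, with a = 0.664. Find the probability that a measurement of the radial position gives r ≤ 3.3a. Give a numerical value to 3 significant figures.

Integrate the radial probability density 4πr²|φ|² over r ≤ 3.3a.
A² is fixed by ∫₀^∞ 4πr²|φ|² dr = 1, i.e. A² = (π·a^3)^(−1).
Substituting u = r/a, A², 4π and the length scale all cancel in the ratio: P = ∫_{0}^{3.3} u^2·e^(-2·u) du / ∫_{0}^{∞} u^2·e^(-2·u) du.
An antiderivative of u^2·e^(-2·u) is -(2·u^2 + 2·u + 1)·e^(-2·u)/4; evaluating from 0 to 3.3 gives 1/4 - 1469·e^(-33/5)/200, while the full integral is 1/4.
This evaluates to P = 0.9600.

P ≈ 0.960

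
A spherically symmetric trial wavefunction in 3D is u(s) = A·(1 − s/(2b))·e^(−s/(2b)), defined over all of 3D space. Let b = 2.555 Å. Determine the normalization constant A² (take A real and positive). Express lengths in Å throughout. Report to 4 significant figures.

A^2 ≈ 0.002386 Å^(-3)

The normalization condition is ∫|u|² 4πs² ds = 1 from 0 to ∞.
The angular integral contributes 4π, leaving ∫₀^∞ s²|u|² ds.
The integral (without the A² prefactor) comes out to 8·π·b^3.
So A² = (8·π·b^3)^(−1).
Plugging in b = 2.555 yields A = 0.048842.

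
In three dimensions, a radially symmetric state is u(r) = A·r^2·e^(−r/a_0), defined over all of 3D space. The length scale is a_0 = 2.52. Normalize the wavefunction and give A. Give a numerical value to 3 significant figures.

Require ∫ |u|² 4πr² dr = 1 over the whole domain.
In 3D with spherical symmetry the volume element is 4πr² dr.
Recall ∫₀^∞ r^m e^(−r/β) dr = m!·β^(m+1), carrying out the integral gives A² · 45·π·a_0^7/2.
So A² = (45·π·a_0^7/2)^(−1).
Substituting a_0 = 2.52 gives A² = 0.00002192, so A = 0.004682.

A ≈ 0.00468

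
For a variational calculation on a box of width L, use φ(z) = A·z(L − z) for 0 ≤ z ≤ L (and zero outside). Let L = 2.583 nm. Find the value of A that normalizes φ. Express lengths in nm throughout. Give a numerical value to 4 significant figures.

A ≈ 0.5108 nm^(-5/2)

We need A² ∫|f|² dz = 1, taking the integral from 0 to L.
∫|φ|² dz = A²·(L^5/30).
Hence A² = 1/[L^5/30].
Plugging in L = 2.583 yields A = 0.51080.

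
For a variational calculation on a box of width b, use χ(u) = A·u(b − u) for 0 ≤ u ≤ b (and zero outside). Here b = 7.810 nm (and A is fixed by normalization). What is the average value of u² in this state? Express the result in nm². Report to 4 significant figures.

By definition ⟨u²⟩ = ∫ u^2 |χ(u)|² du.
Evaluating both integrals, ⟨u²⟩ = 2·b^2/7.
With b = 7.810, ⟨u^2⟩ = 17.427.

⟨u^2⟩ ≈ 17.43 nm^2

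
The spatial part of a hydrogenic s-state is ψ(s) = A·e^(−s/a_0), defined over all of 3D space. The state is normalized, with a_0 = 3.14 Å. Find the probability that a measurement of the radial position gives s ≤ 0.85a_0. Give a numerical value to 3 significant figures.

Integrate the radial probability density 4πs²|ψ|² over s ≤ 0.85a_0.
The full normalization integral is A²·[π·a_0^3] = 1, fixing A².
In terms of u = s/a_0 (A², 4π and the length scale all cancel between numerator and denominator), P = [∫_{0}^{0.85} u^2·e^(-2·u) du] / [∫_{0}^{∞} u^2·e^(-2·u) du].
With ∫ u^2·e^(-2·u) du = -(2·u^2 + 2·u + 1)·e^(-2·u)/4 + C, the region integral is 1/4 - 829·e^(-17/10)/800 and the full one is 1/4.
Taking the ratio yields P = 0.2428.

P ≈ 0.243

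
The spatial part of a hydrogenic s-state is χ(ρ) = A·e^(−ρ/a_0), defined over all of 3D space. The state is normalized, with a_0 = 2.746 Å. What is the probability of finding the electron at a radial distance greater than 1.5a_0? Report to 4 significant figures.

Integrate the radial probability density 4πρ²|χ|² over ρ > 1.5a_0.
The full normalization integral is A²·[π·a_0^3] = 1, fixing A².
Let u = ρ/a_0; then A², 4π and the length scale all cancel, so P = ∫_{1.5}^{∞} u^2·e^(-2·u) du ÷ ∫_{0}^{∞} u^2·e^(-2·u) du.
An antiderivative of u^2·e^(-2·u) is -(2·u^2 + 2·u + 1)·e^(-2·u)/4; evaluating from 1.5 to ∞ gives 17·e^(-3)/8, while the full integral is 1/4.
The region integral divided by the full integral gives P = 0.42319.

P ≈ 0.4232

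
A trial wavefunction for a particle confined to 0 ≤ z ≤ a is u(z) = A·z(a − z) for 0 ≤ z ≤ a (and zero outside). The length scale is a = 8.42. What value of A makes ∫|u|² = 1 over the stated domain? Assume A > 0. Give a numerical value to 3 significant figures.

Require ∫ |u|² dz = 1 over the whole domain.
Expanding the polynomial and integrating term by term, carrying out the integral gives A² · a^5/30.
With a = 8.42: A² = 0.0007089 and A = 0.02662.

A ≈ 0.0266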